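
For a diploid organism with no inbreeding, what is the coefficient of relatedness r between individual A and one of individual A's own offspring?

0.5

Each parent–offspring link contributes a factor of 1/2, and independent paths through distinct common ancestors add.
One parent–offspring link: r = (1/2)^1 = 1/2.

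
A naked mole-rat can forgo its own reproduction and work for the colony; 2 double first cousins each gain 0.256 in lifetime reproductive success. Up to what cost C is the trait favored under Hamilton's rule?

0.128

r to a double first cousin = 1/4 (double first cousins share both grandparent pairs — four paths of length 4: r = 4·(1/2)^4 = 1/4).
Hamilton's rule: n·r·B > C, so the trait is favored while C < n·r·B = 2·0.25·0.256 = 0.128.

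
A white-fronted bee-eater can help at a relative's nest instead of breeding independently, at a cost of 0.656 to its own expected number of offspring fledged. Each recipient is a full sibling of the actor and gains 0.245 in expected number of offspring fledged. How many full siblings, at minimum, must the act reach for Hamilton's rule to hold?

r to a full sibling = 1/2 (full sibs share both parents — two paths of length 2: r = 2·(1/2)^2 = 1/2).
Hamilton's rule: n·r·B > C  ⇒  n > C/(r·B) = 0.656/(0.5·0.245) = 5.355.
The smallest integer exceeding 5.355 is 6.

6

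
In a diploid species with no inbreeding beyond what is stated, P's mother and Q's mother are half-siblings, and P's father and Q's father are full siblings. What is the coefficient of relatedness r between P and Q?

0.1875

With two independent routes of shared ancestry, r is the sum of the two contributions.
P and Q are related in two ways: half first cousins through their mothers (r = 1/16) and first cousins through their fathers (r = 1/8).
r = 1/16 + 1/8 = 3/16 = 0.1875.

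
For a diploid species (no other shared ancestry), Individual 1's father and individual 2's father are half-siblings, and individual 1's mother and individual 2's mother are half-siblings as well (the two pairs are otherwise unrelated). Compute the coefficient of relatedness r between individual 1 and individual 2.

0.125

Relatedness sums over independent paths through distinct common ancestors.
Individual 1 and individual 2 are related in two ways: half first cousins through their fathers (r = 1/16) and half first cousins through their mothers (r = 1/16).
r = 1/16 + 1/16 = 0.125.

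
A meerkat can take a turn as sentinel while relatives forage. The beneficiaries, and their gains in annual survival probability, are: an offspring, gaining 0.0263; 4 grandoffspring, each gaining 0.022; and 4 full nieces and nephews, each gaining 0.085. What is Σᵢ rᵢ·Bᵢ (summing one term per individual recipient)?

r to an offspring = 0.5 (one parent–offspring link: r = (1/2)^1 = 1/2).
r to a grandoffspring = 0.25 (two parent–offspring links: r = (1/2)^2 = 1/4).
r to a full niece or nephew = 0.25 (full aunt/uncle↔niece/nephew: two paths of length 3 through the shared grandparent pair: r = 2·(1/2)^3 = 1/4).
Summing one r·B term per recipient: 1·0.5·0.0263 + 4·0.25·0.022 + 4·0.25·0.085 = 0.12015.

0.12015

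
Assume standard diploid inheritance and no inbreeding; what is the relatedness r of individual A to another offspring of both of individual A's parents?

0.5

Each parent–offspring link contributes a factor of 1/2, and independent paths through distinct common ancestors add.
Full sibs share both parents — two paths of length 2: r = 2·(1/2)^2 = 1/2.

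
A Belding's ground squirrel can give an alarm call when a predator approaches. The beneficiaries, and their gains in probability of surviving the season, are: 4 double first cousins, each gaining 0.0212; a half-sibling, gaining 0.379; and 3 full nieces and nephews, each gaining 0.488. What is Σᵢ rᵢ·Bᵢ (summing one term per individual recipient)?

r to a double first cousin = 1/4 (double first cousins share both grandparent pairs — four paths of length 4: r = 4·(1/2)^4 = 1/4).
r to a half-sibling = 1/4 (half-sibs share one parent — one path of length 2: r = (1/2)^2 = 1/4).
r to a full niece or nephew = 0.25 (full aunt/uncle↔niece/nephew: two paths of length 3 through the shared grandparent pair: r = 2·(1/2)^3 = 1/4).
Summing one r·B term per recipient: 4·0.25·0.0212 + 1·0.25·0.379 + 3·0.25·0.488 = 0.48195.

0.48195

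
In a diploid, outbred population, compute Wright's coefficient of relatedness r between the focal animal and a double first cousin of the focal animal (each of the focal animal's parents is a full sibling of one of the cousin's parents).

0.25

Each parent–offspring link contributes a factor of 1/2, and independent paths through distinct common ancestors add.
Double first cousins share both grandparent pairs — four paths of length 4: r = 4·(1/2)^4 = 1/4.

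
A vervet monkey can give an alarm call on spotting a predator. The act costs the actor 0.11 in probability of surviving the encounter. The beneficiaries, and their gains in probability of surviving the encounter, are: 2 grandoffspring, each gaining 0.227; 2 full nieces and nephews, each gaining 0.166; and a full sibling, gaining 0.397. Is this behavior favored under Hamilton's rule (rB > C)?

Yes

Hamilton's rule: the trait is favored when the sum of r·B over every recipient exceeds the actor's cost C.
r to a grandoffspring = 0.25 (two parent–offspring links: r = (1/2)^2 = 1/4).
r to a full niece or nephew = 0.25 (full aunt/uncle↔niece/nephew: two paths of length 3 through the shared grandparent pair: r = 2·(1/2)^3 = 1/4).
r to a full sibling = 0.5 (full sibs share both parents — two paths of length 2: r = 2·(1/2)^2 = 1/2).
Summing one r·B term per recipient: 2·0.25·0.227 + 2·0.25·0.166 + 1·0.5·0.397 = 0.395.
0.395 > 0.11: the indirect benefit exceeds the cost.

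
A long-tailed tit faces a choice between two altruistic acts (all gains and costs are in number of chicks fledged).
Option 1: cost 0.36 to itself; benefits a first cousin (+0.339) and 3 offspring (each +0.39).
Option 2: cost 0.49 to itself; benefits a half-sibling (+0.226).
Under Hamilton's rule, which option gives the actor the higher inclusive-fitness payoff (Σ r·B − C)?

Option 1

Option 1: r to a first cousin = 0.125.
Option 1: r to an offspring = 0.5.
Option 1: Σ r·B − C = (1·0.125·0.339 + 3·0.5·0.39) − 0.36 = 0.267375.
Option 2: r to a half-sibling = 0.25.
Option 2: Σ r·B − C = (1·0.25·0.226) − 0.49 = -0.4335.
Option 1 has the higher net inclusive-fitness payoff.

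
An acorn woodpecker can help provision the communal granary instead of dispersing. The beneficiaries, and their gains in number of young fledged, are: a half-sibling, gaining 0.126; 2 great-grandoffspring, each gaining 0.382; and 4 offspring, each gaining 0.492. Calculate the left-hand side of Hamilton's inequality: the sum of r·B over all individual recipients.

r to a half-sibling = 1/4 (half-sibs share one parent — one path of length 2: r = (1/2)^2 = 1/4).
r to a great-grandoffspring = 0.125 (three parent–offspring links: r = (1/2)^3 = 1/8).
r to an offspring = 1/2 (one parent–offspring link: r = (1/2)^1 = 1/2).
Summing one r·B term per recipient: 1·0.25·0.126 + 2·0.125·0.382 + 4·0.5·0.492 = 1.111.

1.111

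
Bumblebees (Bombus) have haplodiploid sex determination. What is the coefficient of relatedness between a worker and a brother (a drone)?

Her haploid brother carries none of their father's genes and a random half of their mother's genome; that half matches the maternal half of her own genome with probability 1/2: r = 1/2 · 1/2 = 1/4.

0.25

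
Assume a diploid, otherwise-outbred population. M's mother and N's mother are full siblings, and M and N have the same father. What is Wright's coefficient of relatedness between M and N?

Wright's path rule: contributions from independent ancestry routes add.
M and N are related in two ways: first cousins through their mothers (r = 1/8) and half-sibs through their shared father (r = 1/4).
r = 1/8 + 1/4 = 0.375.

0.375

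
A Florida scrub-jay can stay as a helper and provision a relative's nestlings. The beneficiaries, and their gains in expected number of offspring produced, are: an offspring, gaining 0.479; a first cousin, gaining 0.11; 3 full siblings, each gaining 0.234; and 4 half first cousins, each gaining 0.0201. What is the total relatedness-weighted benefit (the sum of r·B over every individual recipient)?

r to an offspring = 1/2 (one parent–offspring link: r = (1/2)^1 = 1/2).
r to a first cousin = 1/8 (first cousins share one grandparent pair — two paths of length 4: r = 2·(1/2)^4 = 1/8).
r to a full sibling = 1/2 (full sibs share both parents — two paths of length 2: r = 2·(1/2)^2 = 1/2).
r to a half first cousin = 1/16 (half first cousins share one grandparent — one path of length 4: r = (1/2)^4 = 1/16).
Summing one r·B term per recipient: 1·0.5·0.479 + 1·0.125·0.11 + 3·0.5·0.234 + 4·0.0625·0.0201 = 0.609275.

0.609275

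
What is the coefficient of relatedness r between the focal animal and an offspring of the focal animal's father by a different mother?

0.25

Each parent–offspring link contributes a factor of 1/2, and independent paths through distinct common ancestors add.
Half-sibs share one parent — one path of length 2: r = (1/2)^2 = 1/4.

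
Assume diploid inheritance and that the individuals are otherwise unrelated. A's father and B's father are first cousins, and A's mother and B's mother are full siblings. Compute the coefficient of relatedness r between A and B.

With two independent routes of shared ancestry, r is the sum of the two contributions.
A and B are related in two ways: second cousins through their fathers (r = 1/32) and first cousins through their mothers (r = 1/8).
r = 1/32 + 1/8 = 0.15625.

0.15625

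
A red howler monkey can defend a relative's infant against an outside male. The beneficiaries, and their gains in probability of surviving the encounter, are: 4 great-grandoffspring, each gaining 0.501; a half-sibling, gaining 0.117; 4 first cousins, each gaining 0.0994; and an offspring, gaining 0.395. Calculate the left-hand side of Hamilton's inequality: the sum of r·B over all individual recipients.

r to a great-grandoffspring = 0.125 (three parent–offspring links: r = (1/2)^3 = 1/8).
r to a half-sibling = 0.25 (half-sibs share one parent — one path of length 2: r = (1/2)^2 = 1/4).
r to a first cousin = 1/8 (first cousins share one grandparent pair — two paths of length 4: r = 2·(1/2)^4 = 1/8).
r to an offspring = 0.5 (one parent–offspring link: r = (1/2)^1 = 1/2).
Summing one r·B term per recipient: 4·0.125·0.501 + 1·0.25·0.117 + 4·0.125·0.0994 + 1·0.5·0.395 = 0.52695.

0.52695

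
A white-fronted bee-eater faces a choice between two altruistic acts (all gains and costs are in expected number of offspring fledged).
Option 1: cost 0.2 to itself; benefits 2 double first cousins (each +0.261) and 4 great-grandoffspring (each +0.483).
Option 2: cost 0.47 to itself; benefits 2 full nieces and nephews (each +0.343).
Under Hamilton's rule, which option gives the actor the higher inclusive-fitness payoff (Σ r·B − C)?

Option 1: r to a double first cousin = 0.25.
Option 1: r to a great-grandoffspring = 0.125.
Option 1: Σ r·B − C = (2·0.25·0.261 + 4·0.125·0.483) − 0.2 = 0.172.
Option 2: r to a full niece or nephew = 0.25.
Option 2: Σ r·B − C = (2·0.25·0.343) − 0.47 = -0.2985.
Option 1 has the higher net inclusive-fitness payoff.

Option 1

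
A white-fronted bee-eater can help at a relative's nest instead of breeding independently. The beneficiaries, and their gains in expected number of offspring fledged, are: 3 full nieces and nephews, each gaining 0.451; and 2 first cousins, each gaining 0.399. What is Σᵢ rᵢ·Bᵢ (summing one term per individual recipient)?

0.438

r to a full niece or nephew = 1/4 (full aunt/uncle↔niece/nephew: two paths of length 3 through the shared grandparent pair: r = 2·(1/2)^3 = 1/4).
r to a first cousin = 1/8 (first cousins share one grandparent pair — two paths of length 4: r = 2·(1/2)^4 = 1/8).
Summing one r·B term per recipient: 3·0.25·0.451 + 2·0.125·0.399 = 0.438.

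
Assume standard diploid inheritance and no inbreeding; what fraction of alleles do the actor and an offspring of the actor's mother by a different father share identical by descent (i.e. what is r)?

Each parent–offspring link contributes a factor of 1/2, and independent paths through distinct common ancestors add.
Half-sibs share one parent — one path of length 2: r = (1/2)^2 = 1/4.

0.25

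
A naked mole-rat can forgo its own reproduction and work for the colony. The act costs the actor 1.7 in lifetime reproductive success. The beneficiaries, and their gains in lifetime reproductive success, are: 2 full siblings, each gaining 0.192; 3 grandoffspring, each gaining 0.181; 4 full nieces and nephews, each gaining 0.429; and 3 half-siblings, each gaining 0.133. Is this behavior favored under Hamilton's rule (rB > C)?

Hamilton's rule: the trait is favored when the sum of r·B over every recipient exceeds the actor's cost C.
r to a full sibling = 0.5 (full sibs share both parents — two paths of length 2: r = 2·(1/2)^2 = 1/2).
r to a grandoffspring = 1/4 (two parent–offspring links: r = (1/2)^2 = 1/4).
r to a full niece or nephew = 1/4 (full aunt/uncle↔niece/nephew: two paths of length 3 through the shared grandparent pair: r = 2·(1/2)^3 = 1/4).
r to a half-sibling = 1/4 (half-sibs share one parent — one path of length 2: r = (1/2)^2 = 1/4).
Summing one r·B term per recipient: 2·0.5·0.192 + 3·0.25·0.181 + 4·0.25·0.429 + 3·0.25·0.133 = 0.8565.
0.8565 < 1.7: the indirect benefit is less than the cost.

No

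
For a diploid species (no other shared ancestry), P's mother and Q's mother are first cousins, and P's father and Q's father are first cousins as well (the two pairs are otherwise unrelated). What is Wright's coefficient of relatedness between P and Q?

Wright's path rule: contributions from independent ancestry routes add.
P and Q are related in two ways: second cousins through their mothers (r = 1/32) and second cousins through their fathers (r = 1/32).
r = 1/32 + 1/32 = 1/16 = 0.0625.

0.0625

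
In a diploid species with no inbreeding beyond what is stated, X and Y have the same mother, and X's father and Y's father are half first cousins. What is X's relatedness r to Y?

0.265625

Wright's path rule: contributions from independent ancestry routes add.
X and Y are related in two ways: half-sibs through their shared mother (r = 1/4) and half second cousins through their fathers (r = 1/64).
r = 1/4 + 1/64 = 0.265625.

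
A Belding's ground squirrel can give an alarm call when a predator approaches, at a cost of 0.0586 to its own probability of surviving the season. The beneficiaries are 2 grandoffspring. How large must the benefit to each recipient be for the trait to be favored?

r to a grandoffspring = 1/4 (two parent–offspring links: r = (1/2)^2 = 1/4).
Hamilton's rule with n recipients of equal r: n·r·B > C, so B > C/(n·r) = 0.0586/(2·0.25) = 0.1172.

0.1172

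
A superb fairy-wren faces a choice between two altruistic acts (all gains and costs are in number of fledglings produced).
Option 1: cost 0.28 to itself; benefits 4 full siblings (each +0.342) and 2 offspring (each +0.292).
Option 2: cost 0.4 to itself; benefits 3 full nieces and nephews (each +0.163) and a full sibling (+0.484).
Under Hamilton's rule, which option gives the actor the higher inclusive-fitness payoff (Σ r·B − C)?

Option 1: r to a full sibling = 0.5.
Option 1: r to an offspring = 0.5.
Option 1: Σ r·B − C = (4·0.5·0.342 + 2·0.5·0.292) − 0.28 = 0.696.
Option 2: r to a full niece or nephew = 0.25.
Option 2: r to a full sibling = 0.5.
Option 2: Σ r·B − C = (3·0.25·0.163 + 1·0.5·0.484) − 0.4 = -0.03575.
Option 1 has the higher net inclusive-fitness payoff.

Option 1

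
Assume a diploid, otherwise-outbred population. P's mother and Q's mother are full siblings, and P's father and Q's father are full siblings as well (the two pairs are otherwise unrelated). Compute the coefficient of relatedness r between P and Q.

Wright's path rule: contributions from independent ancestry routes add.
P and Q are related in two ways: first cousins through their mothers (r = 1/8) and first cousins through their fathers (r = 1/8) — i.e. double first cousins.
r = 1/8 + 1/8 = 1/4 = 0.25.

0.25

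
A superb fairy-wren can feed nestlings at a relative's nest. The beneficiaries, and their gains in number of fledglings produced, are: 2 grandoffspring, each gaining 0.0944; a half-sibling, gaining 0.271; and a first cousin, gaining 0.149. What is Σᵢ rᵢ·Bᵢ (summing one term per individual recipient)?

r to a grandoffspring = 0.25 (two parent–offspring links: r = (1/2)^2 = 1/4).
r to a half-sibling = 0.25 (half-sibs share one parent — one path of length 2: r = (1/2)^2 = 1/4).
r to a first cousin = 0.125 (first cousins share one grandparent pair — two paths of length 4: r = 2·(1/2)^4 = 1/8).
Summing one r·B term per recipient: 2·0.25·0.0944 + 1·0.25·0.271 + 1·0.125·0.149 = 0.133575.

0.133575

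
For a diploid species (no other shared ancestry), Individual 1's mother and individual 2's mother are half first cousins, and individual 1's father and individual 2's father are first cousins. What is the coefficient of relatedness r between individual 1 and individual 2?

With two independent routes of shared ancestry, r is the sum of the two contributions.
Individual 1 and individual 2 are related in two ways: half second cousins through their mothers (r = 1/64) and second cousins through their fathers (r = 1/32).
r = 1/64 + 1/32 = 0.046875.

0.046875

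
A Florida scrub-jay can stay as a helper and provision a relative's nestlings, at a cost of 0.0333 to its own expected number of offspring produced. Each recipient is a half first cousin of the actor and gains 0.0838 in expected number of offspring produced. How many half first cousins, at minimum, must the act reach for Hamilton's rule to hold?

7

r to a half first cousin = 1/16 (half first cousins share one grandparent — one path of length 4: r = (1/2)^4 = 1/16).
Hamilton's rule: n·r·B > C  ⇒  n > C/(r·B) = 0.0333/(0.0625·0.0838) = 6.358.
The smallest integer exceeding 6.358 is 7.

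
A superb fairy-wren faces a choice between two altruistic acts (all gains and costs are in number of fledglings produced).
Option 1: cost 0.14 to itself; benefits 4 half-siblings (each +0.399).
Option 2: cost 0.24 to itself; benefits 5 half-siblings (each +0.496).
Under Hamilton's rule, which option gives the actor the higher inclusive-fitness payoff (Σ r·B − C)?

Option 1: r to a half-sibling = 0.25.
Option 1: Σ r·B − C = (4·0.25·0.399) − 0.14 = 0.259.
Option 2: r to a half-sibling = 0.25.
Option 2: Σ r·B − C = (5·0.25·0.496) − 0.24 = 0.38.
Option 2 has the higher net inclusive-fitness payoff.

Option 2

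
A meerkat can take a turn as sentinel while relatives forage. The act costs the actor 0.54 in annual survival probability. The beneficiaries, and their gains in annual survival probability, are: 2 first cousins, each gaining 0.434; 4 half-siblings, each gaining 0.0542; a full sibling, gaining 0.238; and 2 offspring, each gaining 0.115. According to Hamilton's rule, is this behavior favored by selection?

Hamilton's rule: the trait is favored when the sum of r·B over every recipient exceeds the actor's cost C.
r to a first cousin = 1/8 (first cousins share one grandparent pair — two paths of length 4: r = 2·(1/2)^4 = 1/8).
r to a half-sibling = 0.25 (half-sibs share one parent — one path of length 2: r = (1/2)^2 = 1/4).
r to a full sibling = 1/2 (full sibs share both parents — two paths of length 2: r = 2·(1/2)^2 = 1/2).
r to an offspring = 1/2 (one parent–offspring link: r = (1/2)^1 = 1/2).
Summing one r·B term per recipient: 2·0.125·0.434 + 4·0.25·0.0542 + 1·0.5·0.238 + 2·0.5·0.115 = 0.3967.
0.3967 < 0.54: the indirect benefit is less than the cost.

No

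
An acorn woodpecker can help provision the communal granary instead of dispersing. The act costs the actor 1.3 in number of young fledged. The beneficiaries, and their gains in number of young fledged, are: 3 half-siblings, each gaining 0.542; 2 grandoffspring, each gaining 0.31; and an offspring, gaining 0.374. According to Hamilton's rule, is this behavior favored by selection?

Hamilton's rule: the trait is favored when the sum of r·B over every recipient exceeds the actor's cost C.
r to a half-sibling = 1/4 (half-sibs share one parent — one path of length 2: r = (1/2)^2 = 1/4).
r to a grandoffspring = 0.25 (two parent–offspring links: r = (1/2)^2 = 1/4).
r to an offspring = 1/2 (one parent–offspring link: r = (1/2)^1 = 1/2).
Summing one r·B term per recipient: 3·0.25·0.542 + 2·0.25·0.31 + 1·0.5·0.374 = 0.7485.
0.7485 < 1.3: the indirect benefit is less than the cost.

No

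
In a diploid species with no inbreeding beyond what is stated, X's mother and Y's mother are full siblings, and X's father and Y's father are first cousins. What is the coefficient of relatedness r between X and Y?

0.15625

Wright's path rule: contributions from independent ancestry routes add.
X and Y are related in two ways: first cousins through their mothers (r = 1/8) and second cousins through their fathers (r = 1/32).
r = 1/8 + 1/32 = 5/32 = 0.15625.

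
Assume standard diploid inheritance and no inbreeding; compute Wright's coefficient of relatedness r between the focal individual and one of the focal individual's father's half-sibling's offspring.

0.0625

Each parent–offspring link contributes a factor of 1/2, and independent paths through distinct common ancestors add.
Half first cousins share one grandparent — one path of length 4: r = (1/2)^4 = 1/16.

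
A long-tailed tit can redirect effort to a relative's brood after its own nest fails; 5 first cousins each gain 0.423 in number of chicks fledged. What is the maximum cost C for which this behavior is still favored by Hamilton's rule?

r to a first cousin = 0.125 (first cousins share one grandparent pair — two paths of length 4: r = 2·(1/2)^4 = 1/8).
Hamilton's rule: n·r·B > C, so the trait is favored while C < n·r·B = 5·0.125·0.423 = 0.264375.

0.264375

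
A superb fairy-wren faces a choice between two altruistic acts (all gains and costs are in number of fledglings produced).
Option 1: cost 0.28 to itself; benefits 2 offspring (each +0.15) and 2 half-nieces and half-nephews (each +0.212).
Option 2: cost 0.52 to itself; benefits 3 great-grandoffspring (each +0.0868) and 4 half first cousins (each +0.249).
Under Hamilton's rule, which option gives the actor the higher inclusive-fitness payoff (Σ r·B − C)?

Option 1

Option 1: r to an offspring = 0.5.
Option 1: r to a half-niece or half-nephew = 0.125.
Option 1: Σ r·B − C = (2·0.5·0.15 + 2·0.125·0.212) − 0.28 = -0.077.
Option 2: r to a great-grandoffspring = 0.125.
Option 2: r to a half first cousin = 0.0625.
Option 2: Σ r·B − C = (3·0.125·0.0868 + 4·0.0625·0.249) − 0.52 = -0.4252.
Option 1 has the higher net inclusive-fitness payoff.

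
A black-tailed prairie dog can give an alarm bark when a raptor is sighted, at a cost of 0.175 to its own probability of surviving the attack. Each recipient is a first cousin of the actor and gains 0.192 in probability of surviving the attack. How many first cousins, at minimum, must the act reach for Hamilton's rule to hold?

8

r to a first cousin = 0.125 (first cousins share one grandparent pair — two paths of length 4: r = 2·(1/2)^4 = 1/8).
Hamilton's rule: n·r·B > C  ⇒  n > C/(r·B) = 0.175/(0.125·0.192) = 7.292.
The smallest integer exceeding 7.292 is 8.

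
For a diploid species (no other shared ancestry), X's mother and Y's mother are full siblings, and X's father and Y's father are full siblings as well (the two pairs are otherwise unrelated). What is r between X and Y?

0.25

Wright's path rule: contributions from independent ancestry routes add.
X and Y are related in two ways: first cousins through their mothers (r = 1/8) and first cousins through their fathers (r = 1/8) — i.e. double first cousins.
r = 1/8 + 1/8 = 1/4 = 0.25.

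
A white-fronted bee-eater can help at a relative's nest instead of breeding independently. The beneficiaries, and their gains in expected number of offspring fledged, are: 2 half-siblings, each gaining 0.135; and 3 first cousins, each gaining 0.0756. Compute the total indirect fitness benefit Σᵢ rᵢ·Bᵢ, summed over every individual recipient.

0.09585

r to a half-sibling = 1/4 (half-sibs share one parent — one path of length 2: r = (1/2)^2 = 1/4).
r to a first cousin = 1/8 (first cousins share one grandparent pair — two paths of length 4: r = 2·(1/2)^4 = 1/8).
Summing one r·B term per recipient: 2·0.25·0.135 + 3·0.125·0.0756 = 0.09585.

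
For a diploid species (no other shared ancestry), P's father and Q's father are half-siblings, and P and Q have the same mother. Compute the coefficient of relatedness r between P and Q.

With two independent routes of shared ancestry, r is the sum of the two contributions.
P and Q are related in two ways: half first cousins through their fathers (r = 1/16) and half-sibs through their shared mother (r = 1/4).
r = 1/16 + 1/4 = 0.3125.

0.3125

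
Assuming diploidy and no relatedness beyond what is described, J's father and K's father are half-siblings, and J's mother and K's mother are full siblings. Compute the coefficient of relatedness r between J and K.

Independent pedigree routes through distinct common ancestors add.
J and K are related in two ways: half first cousins through their fathers (r = 1/16) and first cousins through their mothers (r = 1/8).
r = 1/16 + 1/8 = 0.1875.

0.1875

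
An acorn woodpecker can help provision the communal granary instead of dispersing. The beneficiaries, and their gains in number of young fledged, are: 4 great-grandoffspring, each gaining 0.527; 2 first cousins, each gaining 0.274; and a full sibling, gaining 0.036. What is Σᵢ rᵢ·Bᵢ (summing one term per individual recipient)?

0.35

r to a great-grandoffspring = 0.125 (three parent–offspring links: r = (1/2)^3 = 1/8).
r to a first cousin = 1/8 (first cousins share one grandparent pair — two paths of length 4: r = 2·(1/2)^4 = 1/8).
r to a full sibling = 1/2 (full sibs share both parents — two paths of length 2: r = 2·(1/2)^2 = 1/2).
Summing one r·B term per recipient: 4·0.125·0.527 + 2·0.125·0.274 + 1·0.5·0.036 = 0.35.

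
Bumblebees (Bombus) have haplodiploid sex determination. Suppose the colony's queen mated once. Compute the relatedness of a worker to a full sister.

0.75

Haplodiploid full sisters inherit their father's entire haploid genome identically (contributing 1/2) and on average half of their mother's contribution (1/2 · 1/2 = 1/4); r = 1/2 + 1/4 = 3/4.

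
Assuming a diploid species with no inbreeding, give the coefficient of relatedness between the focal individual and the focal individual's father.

Each parent–offspring link contributes a factor of 1/2, and independent paths through distinct common ancestors add.
One parent–offspring link: r = (1/2)^1 = 1/2.

0.5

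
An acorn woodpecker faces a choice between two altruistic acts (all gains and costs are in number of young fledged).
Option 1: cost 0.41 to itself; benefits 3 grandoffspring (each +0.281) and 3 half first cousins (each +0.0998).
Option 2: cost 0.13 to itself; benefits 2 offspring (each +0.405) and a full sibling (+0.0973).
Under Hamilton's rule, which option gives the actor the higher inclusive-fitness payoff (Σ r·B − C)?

Option 2

Option 1: r to a grandoffspring = 0.25.
Option 1: r to a half first cousin = 0.0625.
Option 1: Σ r·B − C = (3·0.25·0.281 + 3·0.0625·0.0998) − 0.41 = -0.1805375.
Option 2: r to an offspring = 0.5.
Option 2: r to a full sibling = 0.5.
Option 2: Σ r·B − C = (2·0.5·0.405 + 1·0.5·0.0973) − 0.13 = 0.32365.
Option 2 has the higher net inclusive-fitness payoff.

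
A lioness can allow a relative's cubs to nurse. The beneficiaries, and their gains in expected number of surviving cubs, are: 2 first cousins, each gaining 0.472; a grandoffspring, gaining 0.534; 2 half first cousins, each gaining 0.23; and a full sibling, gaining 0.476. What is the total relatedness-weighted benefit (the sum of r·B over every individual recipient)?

0.51825

r to a first cousin = 1/8 (first cousins share one grandparent pair — two paths of length 4: r = 2·(1/2)^4 = 1/8).
r to a grandoffspring = 0.25 (two parent–offspring links: r = (1/2)^2 = 1/4).
r to a half first cousin = 0.0625 (half first cousins share one grandparent — one path of length 4: r = (1/2)^4 = 1/16).
r to a full sibling = 0.5 (full sibs share both parents — two paths of length 2: r = 2·(1/2)^2 = 1/2).
Summing one r·B term per recipient: 2·0.125·0.472 + 1·0.25·0.534 + 2·0.0625·0.23 + 1·0.5·0.476 = 0.51825.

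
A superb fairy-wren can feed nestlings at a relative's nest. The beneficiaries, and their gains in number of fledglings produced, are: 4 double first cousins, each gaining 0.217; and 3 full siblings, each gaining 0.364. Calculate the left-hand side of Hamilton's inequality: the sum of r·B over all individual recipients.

0.763

r to a double first cousin = 0.25 (double first cousins share both grandparent pairs — four paths of length 4: r = 4·(1/2)^4 = 1/4).
r to a full sibling = 1/2 (full sibs share both parents — two paths of length 2: r = 2·(1/2)^2 = 1/2).
Summing one r·B term per recipient: 4·0.25·0.217 + 3·0.5·0.364 = 0.763.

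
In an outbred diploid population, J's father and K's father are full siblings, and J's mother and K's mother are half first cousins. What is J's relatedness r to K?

0.140625

With two independent routes of shared ancestry, r is the sum of the two contributions.
J and K are related in two ways: first cousins through their fathers (r = 1/8) and half second cousins through their mothers (r = 1/64).
r = 1/8 + 1/64 = 0.140625.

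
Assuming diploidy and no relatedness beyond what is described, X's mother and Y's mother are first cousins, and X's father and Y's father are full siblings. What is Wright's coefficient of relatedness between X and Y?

0.15625

With two independent routes of shared ancestry, r is the sum of the two contributions.
X and Y are related in two ways: second cousins through their mothers (r = 1/32) and first cousins through their fathers (r = 1/8).
r = 1/32 + 1/8 = 5/32 = 0.15625.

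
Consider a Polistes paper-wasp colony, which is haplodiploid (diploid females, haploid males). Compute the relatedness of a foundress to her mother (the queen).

One meiotic link between diploid queen and diploid daughter: r = 1/2.

0.5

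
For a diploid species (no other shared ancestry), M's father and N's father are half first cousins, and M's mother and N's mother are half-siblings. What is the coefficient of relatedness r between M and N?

With two independent routes of shared ancestry, r is the sum of the two contributions.
M and N are related in two ways: half second cousins through their fathers (r = 1/64) and half first cousins through their mothers (r = 1/16).
r = 1/64 + 1/16 = 0.078125.

0.078125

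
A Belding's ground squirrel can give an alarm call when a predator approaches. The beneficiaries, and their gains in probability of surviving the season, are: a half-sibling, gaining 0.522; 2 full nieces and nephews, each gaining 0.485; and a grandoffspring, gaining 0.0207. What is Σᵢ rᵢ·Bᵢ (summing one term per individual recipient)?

0.378175

r to a half-sibling = 0.25 (half-sibs share one parent — one path of length 2: r = (1/2)^2 = 1/4).
r to a full niece or nephew = 1/4 (full aunt/uncle↔niece/nephew: two paths of length 3 through the shared grandparent pair: r = 2·(1/2)^3 = 1/4).
r to a grandoffspring = 0.25 (two parent–offspring links: r = (1/2)^2 = 1/4).
Summing one r·B term per recipient: 1·0.25·0.522 + 2·0.25·0.485 + 1·0.25·0.0207 = 0.378175.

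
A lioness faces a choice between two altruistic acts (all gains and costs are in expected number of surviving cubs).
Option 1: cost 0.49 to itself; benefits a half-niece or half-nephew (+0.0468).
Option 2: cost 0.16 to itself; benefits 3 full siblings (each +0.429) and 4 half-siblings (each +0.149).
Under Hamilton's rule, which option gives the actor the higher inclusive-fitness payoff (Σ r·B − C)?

Option 2

Option 1: r to a half-niece or half-nephew = 0.125.
Option 1: Σ r·B − C = (1·0.125·0.0468) − 0.49 = -0.48415.
Option 2: r to a full sibling = 0.5.
Option 2: r to a half-sibling = 0.25.
Option 2: Σ r·B − C = (3·0.5·0.429 + 4·0.25·0.149) − 0.16 = 0.6325.
Option 2 has the higher net inclusive-fitness payoff.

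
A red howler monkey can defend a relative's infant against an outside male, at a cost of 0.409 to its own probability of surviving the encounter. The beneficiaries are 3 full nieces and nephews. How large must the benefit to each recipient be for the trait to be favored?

r to a full niece or nephew = 0.25 (full aunt/uncle↔niece/nephew: two paths of length 3 through the shared grandparent pair: r = 2·(1/2)^3 = 1/4).
Hamilton's rule with n recipients of equal r: n·r·B > C, so B > C/(n·r) = 0.409/(3·0.25) = 0.5453.

0.5453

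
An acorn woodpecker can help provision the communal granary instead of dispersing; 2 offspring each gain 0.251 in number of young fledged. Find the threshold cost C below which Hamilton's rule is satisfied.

r to an offspring = 1/2 (one parent–offspring link: r = (1/2)^1 = 1/2).
Hamilton's rule: n·r·B > C, so the trait is favored while C < n·r·B = 2·0.5·0.251 = 0.251.

0.251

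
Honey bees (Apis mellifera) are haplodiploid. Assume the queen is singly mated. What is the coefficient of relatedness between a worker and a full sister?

0.75

Haplodiploid full sisters inherit their father's entire haploid genome identically (contributing 1/2) and on average half of their mother's contribution (1/2 · 1/2 = 1/4); r = 1/2 + 1/4 = 3/4.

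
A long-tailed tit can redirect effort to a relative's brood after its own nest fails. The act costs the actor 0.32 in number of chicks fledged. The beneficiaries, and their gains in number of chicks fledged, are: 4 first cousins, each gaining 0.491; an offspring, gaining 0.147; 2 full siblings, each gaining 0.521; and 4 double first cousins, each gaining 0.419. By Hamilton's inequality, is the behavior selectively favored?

Yes

Hamilton's rule: the trait is favored when the sum of r·B over every recipient exceeds the actor's cost C.
r to a first cousin = 0.125 (first cousins share one grandparent pair — two paths of length 4: r = 2·(1/2)^4 = 1/8).
r to an offspring = 0.5 (one parent–offspring link: r = (1/2)^1 = 1/2).
r to a full sibling = 0.5 (full sibs share both parents — two paths of length 2: r = 2·(1/2)^2 = 1/2).
r to a double first cousin = 1/4 (double first cousins share both grandparent pairs — four paths of length 4: r = 4·(1/2)^4 = 1/4).
Summing one r·B term per recipient: 4·0.125·0.491 + 1·0.5·0.147 + 2·0.5·0.521 + 4·0.25·0.419 = 1.259.
1.259 > 0.32: the indirect benefit exceeds the cost.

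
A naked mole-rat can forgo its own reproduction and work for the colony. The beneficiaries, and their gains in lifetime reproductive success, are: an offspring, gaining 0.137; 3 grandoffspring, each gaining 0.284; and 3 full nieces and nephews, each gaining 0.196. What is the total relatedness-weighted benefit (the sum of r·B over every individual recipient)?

r to an offspring = 0.5 (one parent–offspring link: r = (1/2)^1 = 1/2).
r to a grandoffspring = 0.25 (two parent–offspring links: r = (1/2)^2 = 1/4).
r to a full niece or nephew = 1/4 (full aunt/uncle↔niece/nephew: two paths of length 3 through the shared grandparent pair: r = 2·(1/2)^3 = 1/4).
Summing one r·B term per recipient: 1·0.5·0.137 + 3·0.25·0.284 + 3·0.25·0.196 = 0.4285.

0.4285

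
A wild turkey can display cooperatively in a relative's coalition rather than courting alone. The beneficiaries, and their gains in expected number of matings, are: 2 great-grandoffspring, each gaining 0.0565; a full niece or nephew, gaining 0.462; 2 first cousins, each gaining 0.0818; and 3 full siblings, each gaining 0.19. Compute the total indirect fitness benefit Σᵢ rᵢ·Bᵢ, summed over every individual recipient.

0.435075

r to a great-grandoffspring = 0.125 (three parent–offspring links: r = (1/2)^3 = 1/8).
r to a full niece or nephew = 1/4 (full aunt/uncle↔niece/nephew: two paths of length 3 through the shared grandparent pair: r = 2·(1/2)^3 = 1/4).
r to a first cousin = 0.125 (first cousins share one grandparent pair — two paths of length 4: r = 2·(1/2)^4 = 1/8).
r to a full sibling = 0.5 (full sibs share both parents — two paths of length 2: r = 2·(1/2)^2 = 1/2).
Summing one r·B term per recipient: 2·0.125·0.0565 + 1·0.25·0.462 + 2·0.125·0.0818 + 3·0.5·0.19 = 0.435075.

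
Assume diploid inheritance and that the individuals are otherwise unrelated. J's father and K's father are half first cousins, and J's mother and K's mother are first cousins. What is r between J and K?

0.046875

With two independent routes of shared ancestry, r is the sum of the two contributions.
J and K are related in two ways: half second cousins through their fathers (r = 1/64) and second cousins through their mothers (r = 1/32).
r = 1/64 + 1/32 = 0.046875.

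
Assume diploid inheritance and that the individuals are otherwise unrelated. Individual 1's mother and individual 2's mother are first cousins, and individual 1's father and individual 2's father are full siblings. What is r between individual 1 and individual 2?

Wright's path rule: contributions from independent ancestry routes add.
Individual 1 and individual 2 are related in two ways: second cousins through their mothers (r = 1/32) and first cousins through their fathers (r = 1/8).
r = 1/32 + 1/8 = 0.15625.

0.15625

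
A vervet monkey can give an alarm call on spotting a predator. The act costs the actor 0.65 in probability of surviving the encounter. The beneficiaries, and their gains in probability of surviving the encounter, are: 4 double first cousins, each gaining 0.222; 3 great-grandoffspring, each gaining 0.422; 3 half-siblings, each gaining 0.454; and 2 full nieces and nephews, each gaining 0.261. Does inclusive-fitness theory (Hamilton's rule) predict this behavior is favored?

Yes

Hamilton's rule: the trait is favored when the sum of r·B over every recipient exceeds the actor's cost C.
r to a double first cousin = 0.25 (double first cousins share both grandparent pairs — four paths of length 4: r = 4·(1/2)^4 = 1/4).
r to a great-grandoffspring = 1/8 (three parent–offspring links: r = (1/2)^3 = 1/8).
r to a half-sibling = 1/4 (half-sibs share one parent — one path of length 2: r = (1/2)^2 = 1/4).
r to a full niece or nephew = 1/4 (full aunt/uncle↔niece/nephew: two paths of length 3 through the shared grandparent pair: r = 2·(1/2)^3 = 1/4).
Summing one r·B term per recipient: 4·0.25·0.222 + 3·0.125·0.422 + 3·0.25·0.454 + 2·0.25·0.261 = 0.85125.
0.85125 > 0.65: the indirect benefit exceeds the cost.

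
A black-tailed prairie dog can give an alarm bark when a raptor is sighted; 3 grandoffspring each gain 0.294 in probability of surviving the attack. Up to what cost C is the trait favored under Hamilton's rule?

0.2205

r to a grandoffspring = 0.25 (two parent–offspring links: r = (1/2)^2 = 1/4).
Hamilton's rule: n·r·B > C, so the trait is favored while C < n·r·B = 3·0.25·0.294 = 0.2205.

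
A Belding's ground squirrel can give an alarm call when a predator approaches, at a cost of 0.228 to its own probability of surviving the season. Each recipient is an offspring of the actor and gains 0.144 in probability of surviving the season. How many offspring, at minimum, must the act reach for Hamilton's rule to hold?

r to an offspring = 1/2 (one parent–offspring link: r = (1/2)^1 = 1/2).
Hamilton's rule: n·r·B > C  ⇒  n > C/(r·B) = 0.228/(0.5·0.144) = 3.167.
The smallest integer exceeding 3.167 is 4.

4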